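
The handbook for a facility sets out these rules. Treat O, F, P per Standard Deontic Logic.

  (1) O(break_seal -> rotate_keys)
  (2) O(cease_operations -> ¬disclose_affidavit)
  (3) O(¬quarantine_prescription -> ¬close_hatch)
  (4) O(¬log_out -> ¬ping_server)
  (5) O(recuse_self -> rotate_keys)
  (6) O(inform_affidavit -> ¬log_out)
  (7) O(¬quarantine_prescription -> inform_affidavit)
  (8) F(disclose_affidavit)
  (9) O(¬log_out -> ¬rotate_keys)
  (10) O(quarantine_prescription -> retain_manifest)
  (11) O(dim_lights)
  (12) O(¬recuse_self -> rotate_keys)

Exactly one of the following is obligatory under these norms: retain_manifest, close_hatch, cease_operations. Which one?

Premises 5 and 12 cover both cases: O(recuse_self -> rotate_keys) and O(¬recuse_self -> rotate_keys). Since recuse_self ∨ ¬recuse_self is a tautology, O(rotate_keys) follows.
Premise 9, O(¬log_out -> ¬rotate_keys), contraposes to O(rotate_keys -> log_out); with O(rotate_keys) we get O(log_out).
The contrapositive of premise 6 (O(inform_affidavit -> ¬log_out)) is O(log_out -> ¬inform_affidavit), and O(log_out) is already established, so O(¬inform_affidavit).
Premise 7 is O(¬quarantine_prescription -> inform_affidavit); contrapositively O(¬inform_affidavit -> quarantine_prescription). Since O(¬inform_affidavit) holds, K gives O(quarantine_prescription).
With premise 10, O(quarantine_prescription -> retain_manifest), the K-axiom yields O(retain_manifest).
So O(retain_manifest) holds — retain_manifest is obligatory. None of the other listed options is made obligatory by any chain of premises.

retain_manifest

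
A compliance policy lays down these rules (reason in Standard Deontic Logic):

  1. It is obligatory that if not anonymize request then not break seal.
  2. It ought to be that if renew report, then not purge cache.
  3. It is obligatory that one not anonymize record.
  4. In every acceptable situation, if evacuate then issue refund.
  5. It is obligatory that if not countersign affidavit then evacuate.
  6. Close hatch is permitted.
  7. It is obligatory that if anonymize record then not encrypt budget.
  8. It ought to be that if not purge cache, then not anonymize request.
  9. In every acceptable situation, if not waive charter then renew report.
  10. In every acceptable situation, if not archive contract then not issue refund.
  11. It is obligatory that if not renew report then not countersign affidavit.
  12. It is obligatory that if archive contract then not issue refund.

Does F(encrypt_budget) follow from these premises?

No

Premise 7 is O(anonymize_record → ¬encrypt_budget), but O(anonymize_record) is not derivable from the premises, so it does not yield O(¬encrypt_budget).
No other premise forces O(¬encrypt_budget). An ideal world satisfying every premise can still have encrypt_budget true, so F(encrypt_budget) is not derivable.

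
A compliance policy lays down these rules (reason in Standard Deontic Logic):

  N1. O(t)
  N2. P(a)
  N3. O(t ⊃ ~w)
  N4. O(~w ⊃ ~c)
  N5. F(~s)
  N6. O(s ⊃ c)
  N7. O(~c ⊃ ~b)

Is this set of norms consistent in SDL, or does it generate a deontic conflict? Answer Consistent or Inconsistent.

Inconsistent

F(~s) at premise 5 means O(s).
Applying K to premise 6 (O(s ⊃ c)) and O(s) yields O(c).
Premise 4 is O(~w ⊃ ~c); contrapositively O(c ⊃ w). Since O(c) holds, K gives O(w).
Premise 3 is O(t ⊃ ~w); contrapositively O(w ⊃ ~t). Since O(w) holds, K gives O(~t).
But premise 1 directly asserts O(t).
We now have both O(~t) and O(t) — t is simultaneously obligatory and forbidden, violating the D-axiom.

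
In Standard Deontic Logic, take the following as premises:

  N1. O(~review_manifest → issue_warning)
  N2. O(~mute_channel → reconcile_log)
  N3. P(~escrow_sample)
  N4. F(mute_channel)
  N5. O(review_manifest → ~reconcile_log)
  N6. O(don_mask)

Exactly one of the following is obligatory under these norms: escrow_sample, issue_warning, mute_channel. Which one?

Premise 4 is F(mute_channel), i.e. O(~mute_channel).
Premise 2 is O(~mute_channel → reconcile_log); since O(~mute_channel), deontic closure gives O(reconcile_log).
Premise 5 is O(review_manifest → ~reconcile_log); contrapositively O(reconcile_log → ~review_manifest). Since O(reconcile_log) holds, K gives O(~review_manifest).
With premise 1, O(~review_manifest → issue_warning), the K-axiom yields O(issue_warning).
So O(issue_warning) holds — issue_warning is obligatory. None of the other listed options is made obligatory by any chain of premises.

issue_warning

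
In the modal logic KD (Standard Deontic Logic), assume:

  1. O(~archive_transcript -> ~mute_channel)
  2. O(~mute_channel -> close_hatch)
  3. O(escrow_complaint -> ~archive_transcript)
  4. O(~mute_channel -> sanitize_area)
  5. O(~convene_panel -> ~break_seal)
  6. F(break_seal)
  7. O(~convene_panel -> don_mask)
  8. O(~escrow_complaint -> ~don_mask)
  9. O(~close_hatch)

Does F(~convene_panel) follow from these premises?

From premise 9 we have O(~close_hatch).
Premise 2 is O(~mute_channel -> close_hatch); contrapositively O(~close_hatch -> mute_channel). Since O(~close_hatch) holds, K gives O(mute_channel).
The contrapositive of premise 1 (O(~archive_transcript -> ~mute_channel)) is O(mute_channel -> archive_transcript), and O(mute_channel) is already established, so O(archive_transcript).
Premise 3 is O(escrow_complaint -> ~archive_transcript); contrapositively O(archive_transcript -> ~escrow_complaint). Since O(archive_transcript) holds, K gives O(~escrow_complaint).
From O(~escrow_complaint) and premise 8, O(~escrow_complaint -> ~don_mask), we obtain O(~don_mask).
Premise 7, O(~convene_panel -> don_mask), contraposes to O(~don_mask -> convene_panel); with O(~don_mask) we get O(convene_panel).
Premises 4, 5, 6 do not contribute to this derivation.
So O(convene_panel) holds, i.e. F(~convene_panel). The claim follows.

Yes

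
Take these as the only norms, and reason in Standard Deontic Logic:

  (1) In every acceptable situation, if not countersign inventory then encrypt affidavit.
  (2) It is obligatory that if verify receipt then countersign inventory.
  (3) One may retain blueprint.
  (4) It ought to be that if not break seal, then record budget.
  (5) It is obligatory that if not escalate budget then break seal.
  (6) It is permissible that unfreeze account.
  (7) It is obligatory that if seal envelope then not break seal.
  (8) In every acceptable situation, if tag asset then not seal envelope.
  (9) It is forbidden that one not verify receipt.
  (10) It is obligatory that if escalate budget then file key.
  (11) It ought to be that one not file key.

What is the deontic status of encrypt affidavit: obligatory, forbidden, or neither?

Neither

Premise 1 is O(¬countersign_inventory → encrypt_affidavit), but O(¬countersign_inventory) is not derivable from the premises, so it does not yield O(encrypt_affidavit).
No premise or chain of K-axiom applications forces O(encrypt_affidavit), and none forces O(¬encrypt_affidavit). So encrypt_affidavit is neither obligatory nor forbidden under these norms.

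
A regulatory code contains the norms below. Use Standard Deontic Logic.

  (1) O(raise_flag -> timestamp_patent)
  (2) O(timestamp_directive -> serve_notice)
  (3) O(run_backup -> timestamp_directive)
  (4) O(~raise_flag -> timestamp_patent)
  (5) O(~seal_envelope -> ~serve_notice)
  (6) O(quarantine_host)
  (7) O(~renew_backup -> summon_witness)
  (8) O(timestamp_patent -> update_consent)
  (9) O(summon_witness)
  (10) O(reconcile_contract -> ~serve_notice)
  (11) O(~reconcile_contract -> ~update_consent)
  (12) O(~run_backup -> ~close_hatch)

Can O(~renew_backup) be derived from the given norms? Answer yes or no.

No

Premise 7 is O(~renew_backup -> summon_witness); even if O(summon_witness) held, inferring O(~renew_backup) would be affirming the consequent — invalid.
No other premise forces O(~renew_backup). An ideal world satisfying every premise can still have ~renew_backup false, so O(~renew_backup) is not derivable.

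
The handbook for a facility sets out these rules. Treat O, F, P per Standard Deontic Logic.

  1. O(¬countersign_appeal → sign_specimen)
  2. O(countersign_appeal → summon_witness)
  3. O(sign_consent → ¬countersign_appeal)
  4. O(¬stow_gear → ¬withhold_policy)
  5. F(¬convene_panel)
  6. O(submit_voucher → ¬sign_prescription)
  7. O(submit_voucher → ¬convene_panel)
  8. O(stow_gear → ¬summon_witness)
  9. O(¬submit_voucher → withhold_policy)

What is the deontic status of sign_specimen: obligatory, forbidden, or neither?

Obligatory

Premise 5, F(¬convene_panel), is equivalent to O(convene_panel).
Premise 7, O(submit_voucher → ¬convene_panel), contraposes to O(convene_panel → ¬submit_voucher); with O(convene_panel) we get O(¬submit_voucher).
Premise 9 is O(¬submit_voucher → withhold_policy); since O(¬submit_voucher), deontic closure gives O(withhold_policy).
The contrapositive of premise 4 (O(¬stow_gear → ¬withhold_policy)) is O(withhold_policy → stow_gear), and O(withhold_policy) is already established, so O(stow_gear).
Applying K to premise 8 (O(stow_gear → ¬summon_witness)) and O(stow_gear) yields O(¬summon_witness).
The contrapositive of premise 2 (O(countersign_appeal → summon_witness)) is O(¬summon_witness → ¬countersign_appeal), and O(¬summon_witness) is already established, so O(¬countersign_appeal).
With premise 1, O(¬countersign_appeal → sign_specimen), the K-axiom yields O(sign_specimen).
Premises 3, 6 do not contribute to this derivation.
Hence sign_specimen is obligatory.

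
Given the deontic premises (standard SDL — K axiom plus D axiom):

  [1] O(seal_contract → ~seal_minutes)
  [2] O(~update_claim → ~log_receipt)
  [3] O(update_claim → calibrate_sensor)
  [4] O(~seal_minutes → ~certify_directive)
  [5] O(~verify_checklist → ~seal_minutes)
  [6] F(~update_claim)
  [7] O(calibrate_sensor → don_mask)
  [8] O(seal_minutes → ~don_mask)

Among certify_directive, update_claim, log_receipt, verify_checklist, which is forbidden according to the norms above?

F(~update_claim) at premise 6 means O(update_claim).
From O(update_claim) and premise 3, O(update_claim → calibrate_sensor), we obtain O(calibrate_sensor).
From O(calibrate_sensor) and premise 7, O(calibrate_sensor → don_mask), we obtain O(don_mask).
Premise 8 is O(seal_minutes → ~don_mask); contrapositively O(don_mask → ~seal_minutes). Since O(don_mask) holds, K gives O(~seal_minutes).
With premise 4, O(~seal_minutes → ~certify_directive), the K-axiom yields O(~certify_directive).
So O(~certify_directive) holds, i.e. certify_directive is forbidden. None of the other listed options is forbidden under the premises.

certify_directive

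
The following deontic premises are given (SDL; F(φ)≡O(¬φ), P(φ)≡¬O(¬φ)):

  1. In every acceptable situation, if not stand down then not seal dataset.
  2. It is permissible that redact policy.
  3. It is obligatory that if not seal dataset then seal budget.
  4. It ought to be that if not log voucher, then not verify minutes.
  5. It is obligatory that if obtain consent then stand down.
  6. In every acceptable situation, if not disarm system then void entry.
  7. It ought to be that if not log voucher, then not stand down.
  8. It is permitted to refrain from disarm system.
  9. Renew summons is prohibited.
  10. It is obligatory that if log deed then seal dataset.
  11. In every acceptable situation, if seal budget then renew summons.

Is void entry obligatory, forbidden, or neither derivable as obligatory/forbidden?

Neither

Premise 6 is O(¬disarm_system → void_entry), but O(¬disarm_system) is not derivable from the premises (the permission P(¬disarm_system) asserts only ¬O(disarm_system), not O(¬disarm_system)), so it does not yield O(void_entry).
No premise or chain of K-axiom applications forces O(void_entry), and none forces O(¬void_entry). So void_entry is neither obligatory nor forbidden under these norms.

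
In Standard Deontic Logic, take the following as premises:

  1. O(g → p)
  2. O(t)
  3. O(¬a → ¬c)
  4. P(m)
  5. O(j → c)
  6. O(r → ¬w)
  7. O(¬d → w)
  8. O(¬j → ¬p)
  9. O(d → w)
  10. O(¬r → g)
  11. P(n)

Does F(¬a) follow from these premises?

Yes

Premises 9 and 7 cover both cases: O(d → w) and O(¬d → w). Since d ∨ ¬d is a tautology, O(w) follows.
Premise 6, O(r → ¬w), contraposes to O(w → ¬r); with O(w) we get O(¬r).
Applying K to premise 10 (O(¬r → g)) and O(¬r) yields O(g).
Applying K to premise 1 (O(g → p)) and O(g) yields O(p).
Premise 8 is O(¬j → ¬p); contrapositively O(p → j). Since O(p) holds, K gives O(j).
Premise 5 is O(j → c); since O(j), deontic closure gives O(c).
Premise 3, O(¬a → ¬c), contraposes to O(c → a); with O(c) we get O(a).
Premises 2, 4, 11 do not contribute to this derivation.
So O(a) holds, i.e. F(¬a). The claim follows.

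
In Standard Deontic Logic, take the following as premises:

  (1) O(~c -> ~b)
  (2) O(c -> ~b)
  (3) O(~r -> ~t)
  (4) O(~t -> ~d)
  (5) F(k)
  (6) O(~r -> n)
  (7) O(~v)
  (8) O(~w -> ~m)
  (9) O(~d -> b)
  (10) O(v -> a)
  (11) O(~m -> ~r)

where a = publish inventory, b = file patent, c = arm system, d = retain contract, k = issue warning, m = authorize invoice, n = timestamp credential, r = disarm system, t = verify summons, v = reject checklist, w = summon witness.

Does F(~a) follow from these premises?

Premise 10 is O(v -> a), but O(v) is not derivable from the premises, so it does not yield O(a).
No other premise forces O(a). An ideal world satisfying every premise can still have ~a true, so F(~a) is not derivable.

No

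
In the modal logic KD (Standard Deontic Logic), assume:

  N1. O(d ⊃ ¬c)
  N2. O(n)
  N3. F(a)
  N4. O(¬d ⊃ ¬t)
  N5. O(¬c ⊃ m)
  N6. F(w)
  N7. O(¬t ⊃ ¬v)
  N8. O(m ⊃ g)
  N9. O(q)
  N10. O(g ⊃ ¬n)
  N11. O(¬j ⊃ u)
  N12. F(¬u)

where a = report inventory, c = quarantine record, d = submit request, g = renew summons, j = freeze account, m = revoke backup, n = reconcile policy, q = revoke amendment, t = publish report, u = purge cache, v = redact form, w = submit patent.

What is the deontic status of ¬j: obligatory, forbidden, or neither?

Neither

Premise 11 is O(¬j ⊃ u); even if O(u) held, inferring O(¬j) would be affirming the consequent — invalid.
No premise or chain of K-axiom applications forces O(¬j), and none forces O(j). So ¬j is neither obligatory nor forbidden under these norms.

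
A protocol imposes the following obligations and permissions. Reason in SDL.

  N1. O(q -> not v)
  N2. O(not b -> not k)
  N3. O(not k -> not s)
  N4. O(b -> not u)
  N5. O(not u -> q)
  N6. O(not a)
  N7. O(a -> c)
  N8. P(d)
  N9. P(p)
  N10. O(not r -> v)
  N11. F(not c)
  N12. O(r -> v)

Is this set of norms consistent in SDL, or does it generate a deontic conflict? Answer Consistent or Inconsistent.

Premise 7 is O(a -> c); even if O(c) held, inferring O(a) would be affirming the consequent — invalid.
So O(a) is not derivable, and the apparent clash with O(not a) does not arise.
A world satisfying every obligation exists (e.g. a=false, b=false, c=true, d=false, k=false, p=false, q=false, r=false, s=false, u=true, v=true); no atom is both obligatory and forbidden, so the set is consistent.

Consistent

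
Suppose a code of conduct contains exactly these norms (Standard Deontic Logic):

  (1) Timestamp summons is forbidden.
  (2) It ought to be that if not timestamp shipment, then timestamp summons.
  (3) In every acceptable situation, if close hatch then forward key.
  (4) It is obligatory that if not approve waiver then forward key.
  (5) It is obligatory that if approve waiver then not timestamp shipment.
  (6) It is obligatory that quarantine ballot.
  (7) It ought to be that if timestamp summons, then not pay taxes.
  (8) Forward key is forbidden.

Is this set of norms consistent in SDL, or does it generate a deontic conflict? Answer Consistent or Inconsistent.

Inconsistent

Premise 1 is F(timestamp_summons), i.e. O(¬timestamp_summons).
Premise 2 is O(¬timestamp_shipment → timestamp_summons); contrapositively O(¬timestamp_summons → timestamp_shipment). Since O(¬timestamp_summons) holds, K gives O(timestamp_shipment).
Premise 5, O(approve_waiver → ¬timestamp_shipment), contraposes to O(timestamp_shipment → ¬approve_waiver); with O(timestamp_shipment) we get O(¬approve_waiver).
From O(¬approve_waiver) and premise 4, O(¬approve_waiver → forward_key), we obtain O(forward_key).
But premise 8, F(forward_key), means O(¬forward_key).
We now have both O(forward_key) and O(¬forward_key) — forward_key is simultaneously obligatory and forbidden, violating the D-axiom.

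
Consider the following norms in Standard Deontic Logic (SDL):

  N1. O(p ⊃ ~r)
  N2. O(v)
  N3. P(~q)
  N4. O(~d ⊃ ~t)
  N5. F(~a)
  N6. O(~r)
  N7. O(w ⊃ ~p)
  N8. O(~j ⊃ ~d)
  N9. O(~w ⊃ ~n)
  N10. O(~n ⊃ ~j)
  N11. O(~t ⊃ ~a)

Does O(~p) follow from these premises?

Premise 5 is F(~a), i.e. O(a).
Premise 11, O(~t ⊃ ~a), contraposes to O(a ⊃ t); with O(a) we get O(t).
Premise 4 is O(~d ⊃ ~t); contrapositively O(t ⊃ d). Since O(t) holds, K gives O(d).
The contrapositive of premise 8 (O(~j ⊃ ~d)) is O(d ⊃ j), and O(d) is already established, so O(j).
Premise 10 is O(~n ⊃ ~j); contrapositively O(j ⊃ n). Since O(j) holds, K gives O(n).
Premise 9 is O(~w ⊃ ~n); contrapositively O(n ⊃ w). Since O(n) holds, K gives O(w).
Applying K to premise 7 (O(w ⊃ ~p)) and O(w) yields O(~p).
Premises 1, 2, 3, 6 do not contribute to this derivation.
So O(~p) follows.

Yes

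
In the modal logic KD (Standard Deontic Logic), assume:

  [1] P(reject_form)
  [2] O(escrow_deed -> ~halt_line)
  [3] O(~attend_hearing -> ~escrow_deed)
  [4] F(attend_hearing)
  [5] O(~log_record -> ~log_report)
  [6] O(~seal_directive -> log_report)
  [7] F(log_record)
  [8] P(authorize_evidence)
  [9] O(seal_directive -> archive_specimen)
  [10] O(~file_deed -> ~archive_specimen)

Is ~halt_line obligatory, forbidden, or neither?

Neither

Premise 2 is O(escrow_deed -> ~halt_line), but O(escrow_deed) is not derivable from the premises, so it does not yield O(~halt_line).
No premise or chain of K-axiom applications forces O(~halt_line), and none forces O(halt_line). So ~halt_line is neither obligatory nor forbidden under these norms.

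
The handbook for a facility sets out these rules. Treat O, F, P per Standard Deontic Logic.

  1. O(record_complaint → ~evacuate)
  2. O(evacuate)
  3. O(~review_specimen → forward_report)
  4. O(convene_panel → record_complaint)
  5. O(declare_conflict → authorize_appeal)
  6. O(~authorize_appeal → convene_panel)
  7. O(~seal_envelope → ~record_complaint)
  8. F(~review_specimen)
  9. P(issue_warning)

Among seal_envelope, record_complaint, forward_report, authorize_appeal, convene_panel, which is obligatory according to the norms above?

authorize_appeal

Premise 2 gives O(evacuate).
Premise 1 is O(record_complaint → ~evacuate); contrapositively O(evacuate → ~record_complaint). Since O(evacuate) holds, K gives O(~record_complaint).
The contrapositive of premise 4 (O(convene_panel → record_complaint)) is O(~record_complaint → ~convene_panel), and O(~record_complaint) is already established, so O(~convene_panel).
Premise 6, O(~authorize_appeal → convene_panel), contraposes to O(~convene_panel → authorize_appeal); with O(~convene_panel) we get O(authorize_appeal).
So O(authorize_appeal) holds — authorize_appeal is obligatory. None of the other listed options is made obligatory by any chain of premises.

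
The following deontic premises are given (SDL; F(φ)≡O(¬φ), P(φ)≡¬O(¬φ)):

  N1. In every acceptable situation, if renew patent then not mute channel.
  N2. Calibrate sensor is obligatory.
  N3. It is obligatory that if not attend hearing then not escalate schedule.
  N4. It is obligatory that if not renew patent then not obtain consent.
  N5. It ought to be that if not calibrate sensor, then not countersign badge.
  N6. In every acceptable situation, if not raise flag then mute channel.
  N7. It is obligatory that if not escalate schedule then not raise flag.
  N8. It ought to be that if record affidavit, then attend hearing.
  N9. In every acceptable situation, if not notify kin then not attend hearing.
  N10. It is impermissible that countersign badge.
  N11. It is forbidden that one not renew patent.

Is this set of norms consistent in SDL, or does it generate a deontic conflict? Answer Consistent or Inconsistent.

Consistent

Premise 5 is O(¬calibrate_sensor → ¬countersign_badge); even if O(¬countersign_badge) held, inferring O(¬calibrate_sensor) would be affirming the consequent — invalid.
So O(¬calibrate_sensor) is not derivable, and the apparent clash with O(calibrate_sensor) does not arise.
A world satisfying every obligation exists (e.g. attend_hearing=true, calibrate_sensor=true, countersign_badge=false, escalate_schedule=true, mute_channel=false, notify_kin=true, obtain_consent=false, raise_flag=true, record_affidavit=false, renew_patent=true); no atom is both obligatory and forbidden, so the set is consistent.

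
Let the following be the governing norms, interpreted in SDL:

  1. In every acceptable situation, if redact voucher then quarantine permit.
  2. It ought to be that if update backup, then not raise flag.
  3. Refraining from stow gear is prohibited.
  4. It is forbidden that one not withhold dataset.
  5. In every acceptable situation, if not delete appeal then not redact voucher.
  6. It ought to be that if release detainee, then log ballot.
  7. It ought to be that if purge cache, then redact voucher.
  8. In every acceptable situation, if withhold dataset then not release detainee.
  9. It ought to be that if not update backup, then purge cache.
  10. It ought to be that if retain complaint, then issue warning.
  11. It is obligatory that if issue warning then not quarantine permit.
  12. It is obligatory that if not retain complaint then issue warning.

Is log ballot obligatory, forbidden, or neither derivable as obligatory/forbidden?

Neither

Premise 6 is O(release_detainee → log_ballot), but O(release_detainee) is not derivable from the premises, so it does not yield O(log_ballot).
No premise or chain of K-axiom applications forces O(log_ballot), and none forces O(¬log_ballot). So log_ballot is neither obligatory nor forbidden under these norms.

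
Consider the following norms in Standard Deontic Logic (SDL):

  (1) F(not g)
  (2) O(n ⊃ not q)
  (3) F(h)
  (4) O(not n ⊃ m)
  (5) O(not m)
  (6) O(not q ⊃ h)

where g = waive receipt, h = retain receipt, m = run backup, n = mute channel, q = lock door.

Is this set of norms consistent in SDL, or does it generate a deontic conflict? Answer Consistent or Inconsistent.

F(h) at premise 3 means O(not h).
Premise 6 is O(not q ⊃ h); contrapositively O(not h ⊃ q). Since O(not h) holds, K gives O(q).
Premise 2, O(n ⊃ not q), contraposes to O(q ⊃ not n); with O(q) we get O(not n).
Applying K to premise 4 (O(not n ⊃ m)) and O(not n) yields O(m).
Yet premise 5 states O(not m).
We now have both O(m) and O(not m) — m is simultaneously obligatory and forbidden, violating the D-axiom.

Inconsistent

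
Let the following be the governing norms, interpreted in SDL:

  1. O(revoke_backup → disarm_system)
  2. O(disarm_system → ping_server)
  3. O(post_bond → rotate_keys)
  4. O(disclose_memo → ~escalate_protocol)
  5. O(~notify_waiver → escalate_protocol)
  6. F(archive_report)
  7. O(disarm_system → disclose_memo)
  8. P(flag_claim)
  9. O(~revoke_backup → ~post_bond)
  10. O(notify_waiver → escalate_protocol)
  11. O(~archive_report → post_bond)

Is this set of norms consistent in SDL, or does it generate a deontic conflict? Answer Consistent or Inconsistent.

Premises 10 and 5 are O(notify_waiver → escalate_protocol) and O(~notify_waiver → escalate_protocol); every ideal world satisfies notify_waiver or ~notify_waiver, so in either case escalate_protocol holds — hence O(escalate_protocol).
The contrapositive of premise 4 (O(disclose_memo → ~escalate_protocol)) is O(escalate_protocol → ~disclose_memo), and O(escalate_protocol) is already established, so O(~disclose_memo).
Premise 7 is O(disarm_system → disclose_memo); contrapositively O(~disclose_memo → ~disarm_system). Since O(~disclose_memo) holds, K gives O(~disarm_system).
Premise 1, O(revoke_backup → disarm_system), contraposes to O(~disarm_system → ~revoke_backup); with O(~disarm_system) we get O(~revoke_backup).
From O(~revoke_backup) and premise 9, O(~revoke_backup → ~post_bond), we obtain O(~post_bond).
Premise 11 is O(~archive_report → post_bond); contrapositively O(~post_bond → archive_report). Since O(~post_bond) holds, K gives O(archive_report).
But premise 6, F(archive_report), means O(~archive_report).
We now have both O(archive_report) and O(~archive_report) — archive_report is simultaneously obligatory and forbidden, violating the D-axiom.

Inconsistent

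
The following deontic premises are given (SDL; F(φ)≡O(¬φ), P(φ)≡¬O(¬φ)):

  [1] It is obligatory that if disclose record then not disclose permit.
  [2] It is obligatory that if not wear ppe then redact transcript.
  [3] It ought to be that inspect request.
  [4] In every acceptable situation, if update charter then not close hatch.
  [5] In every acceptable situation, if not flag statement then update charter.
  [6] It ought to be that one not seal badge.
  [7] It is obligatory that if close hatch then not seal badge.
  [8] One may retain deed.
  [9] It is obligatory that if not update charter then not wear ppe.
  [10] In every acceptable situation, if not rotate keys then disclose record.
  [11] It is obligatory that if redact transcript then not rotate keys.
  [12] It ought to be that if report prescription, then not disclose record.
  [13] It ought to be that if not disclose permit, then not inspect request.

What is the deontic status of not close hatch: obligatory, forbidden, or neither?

Obligatory

Premise 3 states O(inspect_request) outright.
The contrapositive of premise 13 (O(¬disclose_permit → ¬inspect_request)) is O(inspect_request → disclose_permit), and O(inspect_request) is already established, so O(disclose_permit).
The contrapositive of premise 1 (O(disclose_record → ¬disclose_permit)) is O(disclose_permit → ¬disclose_record), and O(disclose_permit) is already established, so O(¬disclose_record).
The contrapositive of premise 10 (O(¬rotate_keys → disclose_record)) is O(¬disclose_record → rotate_keys), and O(¬disclose_record) is already established, so O(rotate_keys).
The contrapositive of premise 11 (O(redact_transcript → ¬rotate_keys)) is O(rotate_keys → ¬redact_transcript), and O(rotate_keys) is already established, so O(¬redact_transcript).
Premise 2, O(¬wear_ppe → redact_transcript), contraposes to O(¬redact_transcript → wear_ppe); with O(¬redact_transcript) we get O(wear_ppe).
Premise 9 is O(¬update_charter → ¬wear_ppe); contrapositively O(wear_ppe → update_charter). Since O(wear_ppe) holds, K gives O(update_charter).
Applying K to premise 4 (O(update_charter → ¬close_hatch)) and O(update_charter) yields O(¬close_hatch).
Premises 5, 6, 7, 8, 12 do not contribute to this derivation.
Hence ¬close_hatch is obligatory.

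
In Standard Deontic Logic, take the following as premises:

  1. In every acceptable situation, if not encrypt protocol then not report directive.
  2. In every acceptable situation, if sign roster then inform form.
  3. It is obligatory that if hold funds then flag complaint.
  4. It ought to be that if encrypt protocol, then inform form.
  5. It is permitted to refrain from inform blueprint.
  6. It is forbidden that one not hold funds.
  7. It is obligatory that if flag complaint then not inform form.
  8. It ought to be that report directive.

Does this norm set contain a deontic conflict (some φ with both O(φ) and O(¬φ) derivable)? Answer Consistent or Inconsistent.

Inconsistent

Premise 8 gives O(report_directive).
Premise 1, O(¬encrypt_protocol → ¬report_directive), contraposes to O(report_directive → encrypt_protocol); with O(report_directive) we get O(encrypt_protocol).
From O(encrypt_protocol) and premise 4, O(encrypt_protocol → inform_form), we obtain O(inform_form).
Premise 7 is O(flag_complaint → ¬inform_form); contrapositively O(inform_form → ¬flag_complaint). Since O(inform_form) holds, K gives O(¬flag_complaint).
The contrapositive of premise 3 (O(hold_funds → flag_complaint)) is O(¬flag_complaint → ¬hold_funds), and O(¬flag_complaint) is already established, so O(¬hold_funds).
Yet premise 6 is F(¬hold_funds), i.e. O(hold_funds).
We now have both O(¬hold_funds) and O(hold_funds) — hold_funds is simultaneously obligatory and forbidden, violating the D-axiom.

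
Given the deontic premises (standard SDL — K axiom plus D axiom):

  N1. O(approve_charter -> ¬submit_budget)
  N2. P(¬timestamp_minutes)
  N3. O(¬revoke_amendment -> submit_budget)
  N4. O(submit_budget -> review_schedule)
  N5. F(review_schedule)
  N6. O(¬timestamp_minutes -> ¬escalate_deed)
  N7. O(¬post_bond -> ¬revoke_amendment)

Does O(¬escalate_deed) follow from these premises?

No

Premise 6 is O(¬timestamp_minutes -> ¬escalate_deed), but O(¬timestamp_minutes) is not derivable from the premises (the permission P(¬timestamp_minutes) asserts only ¬O(timestamp_minutes), not O(¬timestamp_minutes)), so it does not yield O(¬escalate_deed).
No other premise forces O(¬escalate_deed). An ideal world satisfying every premise can still have ¬escalate_deed false, so O(¬escalate_deed) is not derivable.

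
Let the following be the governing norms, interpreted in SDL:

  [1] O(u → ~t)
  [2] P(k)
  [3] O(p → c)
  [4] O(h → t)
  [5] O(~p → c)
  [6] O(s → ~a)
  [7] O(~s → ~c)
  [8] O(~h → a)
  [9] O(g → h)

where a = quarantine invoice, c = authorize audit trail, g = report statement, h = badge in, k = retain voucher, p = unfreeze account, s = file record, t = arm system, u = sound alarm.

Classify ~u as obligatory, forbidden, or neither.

Obligatory

Premises 5 and 3 are O(~p → c) and O(p → c); every ideal world satisfies ~p or p, so in either case c holds — hence O(c).
Premise 7, O(~s → ~c), contraposes to O(c → s); with O(c) we get O(s).
Applying K to premise 6 (O(s → ~a)) and O(s) yields O(~a).
Premise 8 is O(~h → a); contrapositively O(~a → h). Since O(~a) holds, K gives O(h).
Applying K to premise 4 (O(h → t)) and O(h) yields O(t).
Premise 1 is O(u → ~t); contrapositively O(t → ~u). Since O(t) holds, K gives O(~u).
Premises 2, 9 do not contribute to this derivation.
Hence ~u is obligatory.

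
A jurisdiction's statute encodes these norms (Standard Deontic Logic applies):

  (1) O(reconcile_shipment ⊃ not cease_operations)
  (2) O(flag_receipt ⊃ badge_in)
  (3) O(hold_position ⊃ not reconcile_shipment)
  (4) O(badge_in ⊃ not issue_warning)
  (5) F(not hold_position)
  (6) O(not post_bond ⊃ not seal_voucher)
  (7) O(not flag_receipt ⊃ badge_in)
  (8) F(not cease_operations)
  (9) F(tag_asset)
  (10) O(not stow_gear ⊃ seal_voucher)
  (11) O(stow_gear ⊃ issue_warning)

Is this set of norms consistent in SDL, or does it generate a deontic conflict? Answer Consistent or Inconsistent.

Premise 1 is O(reconcile_shipment ⊃ not cease_operations), but O(reconcile_shipment) is not derivable from the premises, so it does not yield O(not cease_operations).
So O(not cease_operations) is not derivable, and the apparent clash with O(cease_operations) does not arise.
A world satisfying every obligation exists (e.g. badge_in=true, cease_operations=true, flag_receipt=false, hold_position=true, issue_warning=false, post_bond=true, reconcile_shipment=false, seal_voucher=true, stow_gear=false, tag_asset=false); no atom is both obligatory and forbidden, so the set is consistent.

Consistent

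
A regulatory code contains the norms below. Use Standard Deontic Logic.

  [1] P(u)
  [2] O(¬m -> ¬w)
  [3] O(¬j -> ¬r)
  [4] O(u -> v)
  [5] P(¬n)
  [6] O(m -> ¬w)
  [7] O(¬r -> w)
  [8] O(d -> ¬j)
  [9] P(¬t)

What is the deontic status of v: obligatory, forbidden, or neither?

Premise 4 is O(u -> v), but O(u) is not derivable from the premises (the permission P(u) asserts only ¬O(¬u), not O(u)), so it does not yield O(v).
No premise or chain of K-axiom applications forces O(v), and none forces O(¬v). So v is neither obligatory nor forbidden under these norms.

Neither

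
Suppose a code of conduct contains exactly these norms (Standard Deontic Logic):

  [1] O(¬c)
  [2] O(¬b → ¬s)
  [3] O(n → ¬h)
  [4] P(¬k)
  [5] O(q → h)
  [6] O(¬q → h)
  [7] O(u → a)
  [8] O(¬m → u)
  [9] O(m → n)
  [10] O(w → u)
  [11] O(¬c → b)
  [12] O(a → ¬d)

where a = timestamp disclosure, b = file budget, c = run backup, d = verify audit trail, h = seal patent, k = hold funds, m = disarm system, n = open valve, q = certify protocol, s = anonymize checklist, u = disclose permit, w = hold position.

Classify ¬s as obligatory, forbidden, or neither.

Neither

Premise 2 is O(¬b → ¬s), but O(¬b) is not derivable from the premises, so it does not yield O(¬s).
No premise or chain of K-axiom applications forces O(¬s), and none forces O(s). So ¬s is neither obligatory nor forbidden under these norms.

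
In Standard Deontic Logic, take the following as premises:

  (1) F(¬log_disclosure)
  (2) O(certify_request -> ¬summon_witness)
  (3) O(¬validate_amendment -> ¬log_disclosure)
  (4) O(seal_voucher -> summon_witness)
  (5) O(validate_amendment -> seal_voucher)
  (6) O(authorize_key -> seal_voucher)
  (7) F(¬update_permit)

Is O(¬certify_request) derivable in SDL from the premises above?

Yes

Premise 1 is F(¬log_disclosure), i.e. O(log_disclosure).
Premise 3 is O(¬validate_amendment -> ¬log_disclosure); contrapositively O(log_disclosure -> validate_amendment). Since O(log_disclosure) holds, K gives O(validate_amendment).
With premise 5, O(validate_amendment -> seal_voucher), the K-axiom yields O(seal_voucher).
With premise 4, O(seal_voucher -> summon_witness), the K-axiom yields O(summon_witness).
Premise 2 is O(certify_request -> ¬summon_witness); contrapositively O(summon_witness -> ¬certify_request). Since O(summon_witness) holds, K gives O(¬certify_request).
Premises 6, 7 do not contribute to this derivation.
So O(¬certify_request) follows.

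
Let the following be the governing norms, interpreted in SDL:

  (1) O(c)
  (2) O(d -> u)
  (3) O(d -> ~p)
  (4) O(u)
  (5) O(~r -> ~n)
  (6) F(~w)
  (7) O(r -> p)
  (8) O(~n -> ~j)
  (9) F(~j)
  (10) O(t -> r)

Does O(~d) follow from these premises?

Premise 9 is F(~j), i.e. O(j).
The contrapositive of premise 8 (O(~n -> ~j)) is O(j -> n), and O(j) is already established, so O(n).
The contrapositive of premise 5 (O(~r -> ~n)) is O(n -> r), and O(n) is already established, so O(r).
From O(r) and premise 7, O(r -> p), we obtain O(p).
Premise 3 is O(d -> ~p); contrapositively O(p -> ~d). Since O(p) holds, K gives O(~d).
Premises 1, 2, 4, 6, 10 do not contribute to this derivation.
So O(~d) follows.

Yes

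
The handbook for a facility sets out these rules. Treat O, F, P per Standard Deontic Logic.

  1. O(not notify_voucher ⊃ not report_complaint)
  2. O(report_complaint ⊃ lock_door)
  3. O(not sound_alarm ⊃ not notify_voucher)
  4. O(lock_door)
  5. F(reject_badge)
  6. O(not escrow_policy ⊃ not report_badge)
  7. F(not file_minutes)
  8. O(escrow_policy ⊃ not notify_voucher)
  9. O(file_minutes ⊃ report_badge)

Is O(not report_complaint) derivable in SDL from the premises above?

F(not file_minutes) at premise 7 means O(file_minutes).
Applying K to premise 9 (O(file_minutes ⊃ report_badge)) and O(file_minutes) yields O(report_badge).
Premise 6 is O(not escrow_policy ⊃ not report_badge); contrapositively O(report_badge ⊃ escrow_policy). Since O(report_badge) holds, K gives O(escrow_policy).
From O(escrow_policy) and premise 8, O(escrow_policy ⊃ not notify_voucher), we obtain O(not notify_voucher).
From O(not notify_voucher) and premise 1, O(not notify_voucher ⊃ not report_complaint), we obtain O(not report_complaint).
Premises 2, 3, 4, 5 do not contribute to this derivation.
So O(not report_complaint) follows.

Yes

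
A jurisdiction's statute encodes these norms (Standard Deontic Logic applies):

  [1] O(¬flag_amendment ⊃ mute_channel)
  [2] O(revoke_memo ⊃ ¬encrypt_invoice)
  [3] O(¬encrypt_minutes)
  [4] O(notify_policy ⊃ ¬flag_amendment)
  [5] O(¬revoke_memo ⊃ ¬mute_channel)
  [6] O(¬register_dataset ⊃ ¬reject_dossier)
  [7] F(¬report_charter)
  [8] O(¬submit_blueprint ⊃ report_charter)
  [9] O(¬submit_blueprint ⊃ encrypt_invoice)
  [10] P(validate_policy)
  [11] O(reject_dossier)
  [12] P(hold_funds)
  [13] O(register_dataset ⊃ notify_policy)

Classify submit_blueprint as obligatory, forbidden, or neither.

From premise 11 we have O(reject_dossier).
Premise 6 is O(¬register_dataset ⊃ ¬reject_dossier); contrapositively O(reject_dossier ⊃ register_dataset). Since O(reject_dossier) holds, K gives O(register_dataset).
Premise 13 is O(register_dataset ⊃ notify_policy); since O(register_dataset), deontic closure gives O(notify_policy).
With premise 4, O(notify_policy ⊃ ¬flag_amendment), the K-axiom yields O(¬flag_amendment).
From O(¬flag_amendment) and premise 1, O(¬flag_amendment ⊃ mute_channel), we obtain O(mute_channel).
Premise 5, O(¬revoke_memo ⊃ ¬mute_channel), contraposes to O(mute_channel ⊃ revoke_memo); with O(mute_channel) we get O(revoke_memo).
With premise 2, O(revoke_memo ⊃ ¬encrypt_invoice), the K-axiom yields O(¬encrypt_invoice).
The contrapositive of premise 9 (O(¬submit_blueprint ⊃ encrypt_invoice)) is O(¬encrypt_invoice ⊃ submit_blueprint), and O(¬encrypt_invoice) is already established, so O(submit_blueprint).
Premises 3, 7, 8, 10, 12 do not contribute to this derivation.
Hence submit_blueprint is obligatory.

Obligatory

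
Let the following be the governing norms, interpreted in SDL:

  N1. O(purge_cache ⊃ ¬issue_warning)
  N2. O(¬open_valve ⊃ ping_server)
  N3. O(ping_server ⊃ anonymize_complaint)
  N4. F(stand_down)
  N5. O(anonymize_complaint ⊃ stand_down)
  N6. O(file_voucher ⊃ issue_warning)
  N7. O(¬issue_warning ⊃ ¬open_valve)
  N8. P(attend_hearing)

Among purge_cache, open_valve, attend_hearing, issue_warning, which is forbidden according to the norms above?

purge_cache

Premise 4 is F(stand_down), i.e. O(¬stand_down).
The contrapositive of premise 5 (O(anonymize_complaint ⊃ stand_down)) is O(¬stand_down ⊃ ¬anonymize_complaint), and O(¬stand_down) is already established, so O(¬anonymize_complaint).
Premise 3 is O(ping_server ⊃ anonymize_complaint); contrapositively O(¬anonymize_complaint ⊃ ¬ping_server). Since O(¬anonymize_complaint) holds, K gives O(¬ping_server).
Premise 2 is O(¬open_valve ⊃ ping_server); contrapositively O(¬ping_server ⊃ open_valve). Since O(¬ping_server) holds, K gives O(open_valve).
Premise 7 is O(¬issue_warning ⊃ ¬open_valve); contrapositively O(open_valve ⊃ issue_warning). Since O(open_valve) holds, K gives O(issue_warning).
Premise 1, O(purge_cache ⊃ ¬issue_warning), contraposes to O(issue_warning ⊃ ¬purge_cache); with O(issue_warning) we get O(¬purge_cache).
So O(¬purge_cache) holds, i.e. purge_cache is forbidden. None of the other listed options is forbidden under the premises.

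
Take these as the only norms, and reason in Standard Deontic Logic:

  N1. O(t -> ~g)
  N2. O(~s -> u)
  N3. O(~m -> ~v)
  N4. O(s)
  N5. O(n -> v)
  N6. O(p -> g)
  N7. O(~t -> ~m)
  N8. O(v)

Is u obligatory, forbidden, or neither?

Premise 2 is O(~s -> u), but O(~s) is not derivable from the premises, so it does not yield O(u).
No premise or chain of K-axiom applications forces O(u), and none forces O(~u). So u is neither obligatory nor forbidden under these norms.

Neither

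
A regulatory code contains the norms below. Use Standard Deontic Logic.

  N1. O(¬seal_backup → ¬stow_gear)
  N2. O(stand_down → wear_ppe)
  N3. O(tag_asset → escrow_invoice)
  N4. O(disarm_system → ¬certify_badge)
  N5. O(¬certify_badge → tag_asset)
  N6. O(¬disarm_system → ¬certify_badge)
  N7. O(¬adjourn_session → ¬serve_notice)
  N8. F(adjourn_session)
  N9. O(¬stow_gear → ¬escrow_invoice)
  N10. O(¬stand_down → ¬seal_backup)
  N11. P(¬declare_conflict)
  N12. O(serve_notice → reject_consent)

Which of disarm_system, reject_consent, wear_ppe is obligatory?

wear_ppe

Premises 6 and 4 cover both cases: O(¬disarm_system → ¬certify_badge) and O(disarm_system → ¬certify_badge). Since ¬disarm_system ∨ disarm_system is a tautology, O(¬certify_badge) follows.
With premise 5, O(¬certify_badge → tag_asset), the K-axiom yields O(tag_asset).
With premise 3, O(tag_asset → escrow_invoice), the K-axiom yields O(escrow_invoice).
The contrapositive of premise 9 (O(¬stow_gear → ¬escrow_invoice)) is O(escrow_invoice → stow_gear), and O(escrow_invoice) is already established, so O(stow_gear).
Premise 1 is O(¬seal_backup → ¬stow_gear); contrapositively O(stow_gear → seal_backup). Since O(stow_gear) holds, K gives O(seal_backup).
Premise 10 is O(¬stand_down → ¬seal_backup); contrapositively O(seal_backup → stand_down). Since O(seal_backup) holds, K gives O(stand_down).
With premise 2, O(stand_down → wear_ppe), the K-axiom yields O(wear_ppe).
So O(wear_ppe) holds — wear_ppe is obligatory. None of the other listed options is made obligatory by any chain of premises.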